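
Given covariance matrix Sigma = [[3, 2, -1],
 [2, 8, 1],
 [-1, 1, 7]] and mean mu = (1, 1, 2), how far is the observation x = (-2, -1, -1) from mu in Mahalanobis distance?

Step 1 — centre the observation: (x - mu) = (-3, -2, -3).

Step 2 — invert Sigma (cofactor / det for 3×3, or solve directly):
  Sigma^{-1} = [[0.44, -0.12, 0.08],
 [-0.12, 0.16, -0.04],
 [0.08, -0.04, 0.16]].

Step 3 — form the quadratic (x - mu)^T · Sigma^{-1} · (x - mu):
  Sigma^{-1} · (x - mu) = (-1.32, 0.16, -0.64).
  (x - mu)^T · [Sigma^{-1} · (x - mu)] = (-3)·(-1.32) + (-2)·(0.16) + (-3)·(-0.64) = 5.56.

Step 4 — take square root: d = √(5.56) ≈ 2.358.

d(x, mu) = √(5.56) ≈ 2.358


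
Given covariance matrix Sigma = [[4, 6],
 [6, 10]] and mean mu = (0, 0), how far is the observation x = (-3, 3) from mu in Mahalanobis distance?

Step 1 — centre the observation: (x - mu) = (-3, 3).

Step 2 — invert Sigma. det(Sigma) = 4·10 - (6)² = 4.
  Sigma^{-1} = (1/det) · [[d, -b], [-b, a]] = [[2.5, -1.5],
 [-1.5, 1]].

Step 3 — form the quadratic (x - mu)^T · Sigma^{-1} · (x - mu):
  Sigma^{-1} · (x - mu) = (-12, 7.5).
  (x - mu)^T · [Sigma^{-1} · (x - mu)] = (-3)·(-12) + (3)·(7.5) = 58.5.

Step 4 — take square root: d = √(58.5) ≈ 7.6485.

d(x, mu) = √(58.5) ≈ 7.6485


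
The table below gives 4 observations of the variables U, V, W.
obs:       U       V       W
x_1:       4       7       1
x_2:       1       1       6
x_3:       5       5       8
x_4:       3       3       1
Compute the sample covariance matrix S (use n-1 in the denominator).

Step 1 — column means:
  mean(U) = (4 + 1 + 5 + 3) / 4 = 13/4 = 3.25
  mean(V) = (7 + 1 + 5 + 3) / 4 = 16/4 = 4
  mean(W) = (1 + 6 + 8 + 1) / 4 = 16/4 = 4

Step 2 — sample covariance S[i,j] = (1/(n-1)) · Σ_k (x_{k,i} - mean_i) · (x_{k,j} - mean_j), with n-1 = 3.
  S[U,U] = ((0.75)·(0.75) + (-2.25)·(-2.25) + (1.75)·(1.75) + (-0.25)·(-0.25)) / 3 = 8.75/3 = 2.9167
  S[U,V] = ((0.75)·(3) + (-2.25)·(-3) + (1.75)·(1) + (-0.25)·(-1)) / 3 = 11/3 = 3.6667
  S[U,W] = ((0.75)·(-3) + (-2.25)·(2) + (1.75)·(4) + (-0.25)·(-3)) / 3 = 1/3 = 0.3333
  S[V,V] = ((3)·(3) + (-3)·(-3) + (1)·(1) + (-1)·(-1)) / 3 = 20/3 = 6.6667
  S[V,W] = ((3)·(-3) + (-3)·(2) + (1)·(4) + (-1)·(-3)) / 3 = -8/3 = -2.6667
  S[W,W] = ((-3)·(-3) + (2)·(2) + (4)·(4) + (-3)·(-3)) / 3 = 38/3 = 12.6667

S is symmetric (S[j,i] = S[i,j]). Assembling:

S = [[2.9167, 3.6667, 0.3333],
 [3.6667, 6.6667, -2.6667],
 [0.3333, -2.6667, 12.6667]]


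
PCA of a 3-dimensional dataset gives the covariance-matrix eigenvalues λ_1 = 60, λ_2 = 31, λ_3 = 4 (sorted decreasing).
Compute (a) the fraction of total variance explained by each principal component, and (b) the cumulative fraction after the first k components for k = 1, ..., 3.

Step 1 — total variance = trace(Sigma) = Σ λ_i = 60 + 31 + 4 = 95.

Step 2 — fraction explained by component i = λ_i / Σ λ:
  PC1: 60/95 = 0.6316
  PC2: 31/95 = 0.3263
  PC3: 4/95 = 0.0421

Step 3 — cumulative fraction after k components = (λ_1 + ... + λ_k) / Σ λ:
  k = 1: 60/95 = 0.6316
  k = 2: (60 + 31)/95 = 91/95 = 0.9579
  k = 3: (60 + 31 + 4)/95 = 95/95 = 1

Summary (fraction, with percent):

explained: PC1 0.6316 (63.16%), PC2 0.3263 (32.63%), PC3 0.0421 (4.21%);  cumulative: 0.6316, 0.9579, 1


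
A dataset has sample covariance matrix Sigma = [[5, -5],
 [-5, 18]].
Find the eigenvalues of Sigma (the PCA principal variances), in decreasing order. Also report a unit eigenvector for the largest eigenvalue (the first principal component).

Step 1 — characteristic polynomial of 2×2 Sigma:
  det(Sigma - λI) = λ² - trace · λ + det = 0.
  trace = 5 + 18 = 23, det = 5·18 - (-5)² = 65.
Step 2 — discriminant:
  Δ = trace² - 4·det = 529 - 260 = 269.
Step 3 — eigenvalues:
  λ = (trace ± √Δ)/2 = (23 ± 16.4012)/2,
  λ_1 = 19.7006,  λ_2 = 3.2994.

Step 4 — unit eigenvector for λ_1: solve (Sigma - λ_1 I)v = 0. First row:
  (5 - 19.7006)·v_x + (-5)·v_y = 0, i.e. (-14.7006)·v_x + (-5)·v_y = 0,
  so v ∝ (b, λ_1 - a) = (-5, 14.7006); multiply by -1 so the first entry is positive: u = (5, -14.7006).
  ||u|| = √((5)² + (-14.7006)²) = √(241.1079) ≈ 15.5277,
  v_1 = u/||u|| ≈ (0.322, -0.9467) (||v_1|| = 1).

λ_1 = 19.7006,  λ_2 = 3.2994;  v_1 ≈ (0.322, -0.9467)


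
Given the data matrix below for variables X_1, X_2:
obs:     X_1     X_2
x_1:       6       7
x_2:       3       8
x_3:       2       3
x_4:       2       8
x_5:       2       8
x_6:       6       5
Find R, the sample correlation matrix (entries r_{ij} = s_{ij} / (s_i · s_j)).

Step 1 — column means:
  mean(X_1) = (6 + 3 + 2 + 2 + 2 + 6) / 6 = 21/6 = 3.5
  mean(X_2) = (7 + 8 + 3 + 8 + 8 + 5) / 6 = 39/6 = 6.5

Step 2 — sample variances and covariances s[i,j] = (1/(n-1)) · Σ_k (x_{k,i} - mean_i) · (x_{k,j} - mean_j), with n-1 = 5:
  s[X_1,X_1] = ((2.5)·(2.5) + (-0.5)·(-0.5) + (-1.5)·(-1.5) + (-1.5)·(-1.5) + (-1.5)·(-1.5) + (2.5)·(2.5)) / 5 = 19.5/5 = 3.9
  s[X_1,X_2] = ((2.5)·(0.5) + (-0.5)·(1.5) + (-1.5)·(-3.5) + (-1.5)·(1.5) + (-1.5)·(1.5) + (2.5)·(-1.5)) / 5 = -2.5/5 = -0.5
  s[X_2,X_2] = ((0.5)·(0.5) + (1.5)·(1.5) + (-3.5)·(-3.5) + (1.5)·(1.5) + (1.5)·(1.5) + (-1.5)·(-1.5)) / 5 = 21.5/5 = 4.3
  Sample standard deviations s_i = √(s[i,i]):
  s(X_1) = √(3.9) = 1.9748
  s(X_2) = √(4.3) = 2.0736

Step 3 — r_{ij} = s_{ij} / (s_i · s_j):
  r[X_1,X_1] = 1 (diagonal).
  r[X_1,X_2] = -0.5 / (1.9748 · 2.0736) = -0.5 / 4.0951 = -0.1221
  r[X_2,X_2] = 1 (diagonal).

R is symmetric with unit diagonal. Assembling:

R = [[1, -0.1221],
 [-0.1221, 1]]


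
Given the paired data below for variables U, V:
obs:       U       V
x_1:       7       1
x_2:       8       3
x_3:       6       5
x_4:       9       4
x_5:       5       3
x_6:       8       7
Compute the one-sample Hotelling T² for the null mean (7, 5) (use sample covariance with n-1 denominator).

Step 1 — sample mean vector:
  mean(U) = (7 + 8 + 6 + 9 + 5 + 8) / 6 = 43/6 = 7.1667
  mean(V) = (1 + 3 + 5 + 4 + 3 + 7) / 6 = 23/6 = 3.8333
  x̄ = (7.1667, 3.8333),  deviation x̄ - mu_0 = (7.1667, 3.8333) - (7, 5) = (0.1667, -1.1667).

Step 2 — sample covariance matrix, S[i,j] = (1/(n-1)) · Σ_k (x_{k,i} - mean_i) · (x_{k,j} - mean_j), divisor n-1 = 5:
  S[U,U] = ((-0.1667)·(-0.1667) + (0.8333)·(0.8333) + (-1.1667)·(-1.1667) + (1.8333)·(1.8333) + (-2.1667)·(-2.1667) + (0.8333)·(0.8333)) / 5 = 10.8333/5 = 2.1667
  S[U,V] = ((-0.1667)·(-2.8333) + (0.8333)·(-0.8333) + (-1.1667)·(1.1667) + (1.8333)·(0.1667) + (-2.1667)·(-0.8333) + (0.8333)·(3.1667)) / 5 = 3.1667/5 = 0.6333
  S[V,V] = ((-2.8333)·(-2.8333) + (-0.8333)·(-0.8333) + (1.1667)·(1.1667) + (0.1667)·(0.1667) + (-0.8333)·(-0.8333) + (3.1667)·(3.1667)) / 5 = 20.8333/5 = 4.1667
  S = [[2.1667, 0.6333],
 [0.6333, 4.1667]].

Step 3 — invert S. det(S) = 2.1667·4.1667 - (0.6333)² = 8.6267.
  S^{-1} = (1/det) · [[d, -b], [-b, a]] = [[0.483, -0.0734],
 [-0.0734, 0.2512]].

Step 4 — quadratic form (x̄ - mu_0)^T · S^{-1} · (x̄ - mu_0):
  S^{-1} · (x̄ - mu_0) = (0.1662, -0.3053),
  (x̄ - mu_0)^T · [...] = (0.1667)·(0.1662) + (-1.1667)·(-0.3053) = 0.3838.

Step 5 — scale by n: T² = 6 · 0.3838 = 2.3029.

T² ≈ 2.3029


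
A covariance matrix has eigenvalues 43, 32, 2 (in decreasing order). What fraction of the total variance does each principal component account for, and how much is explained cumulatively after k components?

Step 1 — total variance = trace(Sigma) = Σ λ_i = 43 + 32 + 2 = 77.

Step 2 — fraction explained by component i = λ_i / Σ λ:
  PC1: 43/77 = 0.5584
  PC2: 32/77 = 0.4156
  PC3: 2/77 = 0.026

Step 3 — cumulative fraction after k components = (λ_1 + ... + λ_k) / Σ λ:
  k = 1: 43/77 = 0.5584
  k = 2: (43 + 32)/77 = 75/77 = 0.974
  k = 3: (43 + 32 + 2)/77 = 77/77 = 1

Summary (fraction, with percent):

explained: PC1 0.5584 (55.84%), PC2 0.4156 (41.56%), PC3 0.026 (2.6%);  cumulative: 0.5584, 0.974, 1


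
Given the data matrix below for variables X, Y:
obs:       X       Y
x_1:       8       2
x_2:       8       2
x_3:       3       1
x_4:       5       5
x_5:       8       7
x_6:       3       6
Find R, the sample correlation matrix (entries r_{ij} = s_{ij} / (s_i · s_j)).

Step 1 — column means:
  mean(X) = (8 + 8 + 3 + 5 + 8 + 3) / 6 = 35/6 = 5.8333
  mean(Y) = (2 + 2 + 1 + 5 + 7 + 6) / 6 = 23/6 = 3.8333

Step 2 — sample variances and covariances s[i,j] = (1/(n-1)) · Σ_k (x_{k,i} - mean_i) · (x_{k,j} - mean_j), with n-1 = 5:
  s[X,X] = ((2.1667)·(2.1667) + (2.1667)·(2.1667) + (-2.8333)·(-2.8333) + (-0.8333)·(-0.8333) + (2.1667)·(2.1667) + (-2.8333)·(-2.8333)) / 5 = 30.8333/5 = 6.1667
  s[X,Y] = ((2.1667)·(-1.8333) + (2.1667)·(-1.8333) + (-2.8333)·(-2.8333) + (-0.8333)·(1.1667) + (2.1667)·(3.1667) + (-2.8333)·(2.1667)) / 5 = -0.1667/5 = -0.0333
  s[Y,Y] = ((-1.8333)·(-1.8333) + (-1.8333)·(-1.8333) + (-2.8333)·(-2.8333) + (1.1667)·(1.1667) + (3.1667)·(3.1667) + (2.1667)·(2.1667)) / 5 = 30.8333/5 = 6.1667
  Sample standard deviations s_i = √(s[i,i]):
  s(X) = √(6.1667) = 2.4833
  s(Y) = √(6.1667) = 2.4833

Step 3 — r_{ij} = s_{ij} / (s_i · s_j):
  r[X,X] = 1 (diagonal).
  r[X,Y] = -0.0333 / (2.4833 · 2.4833) = -0.0333 / 6.1667 = -0.0054
  r[Y,Y] = 1 (diagonal).

R is symmetric with unit diagonal. Assembling:

R = [[1, -0.0054],
 [-0.0054, 1]]


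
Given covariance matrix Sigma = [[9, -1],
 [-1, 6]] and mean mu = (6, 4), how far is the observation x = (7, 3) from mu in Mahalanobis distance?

Step 1 — centre the observation: (x - mu) = (1, -1).

Step 2 — invert Sigma. det(Sigma) = 9·6 - (-1)² = 53.
  Sigma^{-1} = (1/det) · [[d, -b], [-b, a]] = [[0.1132, 0.0189],
 [0.0189, 0.1698]].

Step 3 — form the quadratic (x - mu)^T · Sigma^{-1} · (x - mu):
  Sigma^{-1} · (x - mu) = (0.0943, -0.1509).
  (x - mu)^T · [Sigma^{-1} · (x - mu)] = (1)·(0.0943) + (-1)·(-0.1509) = 0.2453.

Step 4 — take square root: d = √(0.2453) ≈ 0.4953.

d(x, mu) = √(0.2453) ≈ 0.4953


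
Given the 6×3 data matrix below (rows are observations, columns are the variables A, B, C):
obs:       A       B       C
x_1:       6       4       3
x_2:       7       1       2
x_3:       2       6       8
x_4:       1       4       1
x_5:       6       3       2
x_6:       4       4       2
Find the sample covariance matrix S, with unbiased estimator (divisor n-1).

Step 1 — column means:
  mean(A) = (6 + 7 + 2 + 1 + 6 + 4) / 6 = 26/6 = 4.3333
  mean(B) = (4 + 1 + 6 + 4 + 3 + 4) / 6 = 22/6 = 3.6667
  mean(C) = (3 + 2 + 8 + 1 + 2 + 2) / 6 = 18/6 = 3

Step 2 — sample covariance S[i,j] = (1/(n-1)) · Σ_k (x_{k,i} - mean_i) · (x_{k,j} - mean_j), with n-1 = 5.
  S[A,A] = ((1.6667)·(1.6667) + (2.6667)·(2.6667) + (-2.3333)·(-2.3333) + (-3.3333)·(-3.3333) + (1.6667)·(1.6667) + (-0.3333)·(-0.3333)) / 5 = 29.3333/5 = 5.8667
  S[A,B] = ((1.6667)·(0.3333) + (2.6667)·(-2.6667) + (-2.3333)·(2.3333) + (-3.3333)·(0.3333) + (1.6667)·(-0.6667) + (-0.3333)·(0.3333)) / 5 = -14.3333/5 = -2.8667
  S[A,C] = ((1.6667)·(0) + (2.6667)·(-1) + (-2.3333)·(5) + (-3.3333)·(-2) + (1.6667)·(-1) + (-0.3333)·(-1)) / 5 = -9/5 = -1.8
  S[B,B] = ((0.3333)·(0.3333) + (-2.6667)·(-2.6667) + (2.3333)·(2.3333) + (0.3333)·(0.3333) + (-0.6667)·(-0.6667) + (0.3333)·(0.3333)) / 5 = 13.3333/5 = 2.6667
  S[B,C] = ((0.3333)·(0) + (-2.6667)·(-1) + (2.3333)·(5) + (0.3333)·(-2) + (-0.6667)·(-1) + (0.3333)·(-1)) / 5 = 14/5 = 2.8
  S[C,C] = ((0)·(0) + (-1)·(-1) + (5)·(5) + (-2)·(-2) + (-1)·(-1) + (-1)·(-1)) / 5 = 32/5 = 6.4

S is symmetric (S[j,i] = S[i,j]). Assembling:

S = [[5.8667, -2.8667, -1.8],
 [-2.8667, 2.6667, 2.8],
 [-1.8, 2.8, 6.4]]


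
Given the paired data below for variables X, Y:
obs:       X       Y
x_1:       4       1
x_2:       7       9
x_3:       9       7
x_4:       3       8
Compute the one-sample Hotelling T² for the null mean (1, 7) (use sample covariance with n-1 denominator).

Step 1 — sample mean vector:
  mean(X) = (4 + 7 + 9 + 3) / 4 = 23/4 = 5.75
  mean(Y) = (1 + 9 + 7 + 8) / 4 = 25/4 = 6.25
  x̄ = (5.75, 6.25),  deviation x̄ - mu_0 = (5.75, 6.25) - (1, 7) = (4.75, -0.75).

Step 2 — sample covariance matrix, S[i,j] = (1/(n-1)) · Σ_k (x_{k,i} - mean_i) · (x_{k,j} - mean_j), divisor n-1 = 3:
  S[X,X] = ((-1.75)·(-1.75) + (1.25)·(1.25) + (3.25)·(3.25) + (-2.75)·(-2.75)) / 3 = 22.75/3 = 7.5833
  S[X,Y] = ((-1.75)·(-5.25) + (1.25)·(2.75) + (3.25)·(0.75) + (-2.75)·(1.75)) / 3 = 10.25/3 = 3.4167
  S[Y,Y] = ((-5.25)·(-5.25) + (2.75)·(2.75) + (0.75)·(0.75) + (1.75)·(1.75)) / 3 = 38.75/3 = 12.9167
  S = [[7.5833, 3.4167],
 [3.4167, 12.9167]].

Step 3 — invert S. det(S) = 7.5833·12.9167 - (3.4167)² = 86.2778.
  S^{-1} = (1/det) · [[d, -b], [-b, a]] = [[0.1497, -0.0396],
 [-0.0396, 0.0879]].

Step 4 — quadratic form (x̄ - mu_0)^T · S^{-1} · (x̄ - mu_0):
  S^{-1} · (x̄ - mu_0) = (0.7408, -0.254),
  (x̄ - mu_0)^T · [...] = (4.75)·(0.7408) + (-0.75)·(-0.254) = 3.7094.

Step 5 — scale by n: T² = 4 · 3.7094 = 14.8377.

T² ≈ 14.8377


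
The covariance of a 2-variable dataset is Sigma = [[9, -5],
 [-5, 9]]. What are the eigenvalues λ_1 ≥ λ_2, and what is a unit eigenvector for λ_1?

Step 1 — characteristic polynomial of 2×2 Sigma:
  det(Sigma - λI) = λ² - trace · λ + det = 0.
  trace = 9 + 9 = 18, det = 9·9 - (-5)² = 56.
Step 2 — discriminant:
  Δ = trace² - 4·det = 324 - 224 = 100.
Step 3 — eigenvalues:
  λ = (trace ± √Δ)/2 = (18 ± 10)/2,
  λ_1 = 14,  λ_2 = 4.

Step 4 — unit eigenvector for λ_1: solve (Sigma - λ_1 I)v = 0. First row:
  (9 - 14)·v_x + (-5)·v_y = 0, i.e. (-5)·v_x + (-5)·v_y = 0,
  so v ∝ (b, λ_1 - a) = (-5, 5); multiply by -1 so the first entry is positive: u = (5, -5).
  ||u|| = √((5)² + (-5)²) = √(50) ≈ 7.0711,
  v_1 = u/||u|| ≈ (0.7071, -0.7071) (||v_1|| = 1).

λ_1 = 14,  λ_2 = 4;  v_1 ≈ (0.7071, -0.7071)


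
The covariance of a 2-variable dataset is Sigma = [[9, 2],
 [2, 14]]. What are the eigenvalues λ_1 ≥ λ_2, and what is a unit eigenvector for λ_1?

Step 1 — characteristic polynomial of 2×2 Sigma:
  det(Sigma - λI) = λ² - trace · λ + det = 0.
  trace = 9 + 14 = 23, det = 9·14 - (2)² = 122.
Step 2 — discriminant:
  Δ = trace² - 4·det = 529 - 488 = 41.
Step 3 — eigenvalues:
  λ = (trace ± √Δ)/2 = (23 ± 6.4031)/2,
  λ_1 = 14.7016,  λ_2 = 8.2984.

Step 4 — unit eigenvector for λ_1: solve (Sigma - λ_1 I)v = 0. First row:
  (9 - 14.7016)·v_x + (2)·v_y = 0, i.e. (-5.7016)·v_x + (2)·v_y = 0,
  so v ∝ (b, λ_1 - a) = (2, 5.7016) = u.
  ||u|| = √((2)² + (5.7016)²) = √(36.5078) ≈ 6.0422,
  v_1 = u/||u|| ≈ (0.331, 0.9436) (||v_1|| = 1).

λ_1 = 14.7016,  λ_2 = 8.2984;  v_1 ≈ (0.331, 0.9436)


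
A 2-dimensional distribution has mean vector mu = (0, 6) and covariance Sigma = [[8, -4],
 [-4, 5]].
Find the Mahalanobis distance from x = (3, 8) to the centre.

Step 1 — centre the observation: (x - mu) = (3, 2).

Step 2 — invert Sigma. det(Sigma) = 8·5 - (-4)² = 24.
  Sigma^{-1} = (1/det) · [[d, -b], [-b, a]] = [[0.2083, 0.1667],
 [0.1667, 0.3333]].

Step 3 — form the quadratic (x - mu)^T · Sigma^{-1} · (x - mu):
  Sigma^{-1} · (x - mu) = (0.9583, 1.1667).
  (x - mu)^T · [Sigma^{-1} · (x - mu)] = (3)·(0.9583) + (2)·(1.1667) = 5.2083.

Step 4 — take square root: d = √(5.2083) ≈ 2.2822.

d(x, mu) = √(5.2083) ≈ 2.2822


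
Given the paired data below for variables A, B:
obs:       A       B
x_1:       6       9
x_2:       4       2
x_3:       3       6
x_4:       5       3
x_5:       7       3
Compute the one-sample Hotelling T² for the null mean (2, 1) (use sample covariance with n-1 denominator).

Step 1 — sample mean vector:
  mean(A) = (6 + 4 + 3 + 5 + 7) / 5 = 25/5 = 5
  mean(B) = (9 + 2 + 6 + 3 + 3) / 5 = 23/5 = 4.6
  x̄ = (5, 4.6),  deviation x̄ - mu_0 = (5, 4.6) - (2, 1) = (3, 3.6).

Step 2 — sample covariance matrix, S[i,j] = (1/(n-1)) · Σ_k (x_{k,i} - mean_i) · (x_{k,j} - mean_j), divisor n-1 = 4:
  S[A,A] = ((1)·(1) + (-1)·(-1) + (-2)·(-2) + (0)·(0) + (2)·(2)) / 4 = 10/4 = 2.5
  S[A,B] = ((1)·(4.4) + (-1)·(-2.6) + (-2)·(1.4) + (0)·(-1.6) + (2)·(-1.6)) / 4 = 1/4 = 0.25
  S[B,B] = ((4.4)·(4.4) + (-2.6)·(-2.6) + (1.4)·(1.4) + (-1.6)·(-1.6) + (-1.6)·(-1.6)) / 4 = 33.2/4 = 8.3
  S = [[2.5, 0.25],
 [0.25, 8.3]].

Step 3 — invert S. det(S) = 2.5·8.3 - (0.25)² = 20.6875.
  S^{-1} = (1/det) · [[d, -b], [-b, a]] = [[0.4012, -0.0121],
 [-0.0121, 0.1208]].

Step 4 — quadratic form (x̄ - mu_0)^T · S^{-1} · (x̄ - mu_0):
  S^{-1} · (x̄ - mu_0) = (1.1601, 0.3988),
  (x̄ - mu_0)^T · [...] = (3)·(1.1601) + (3.6)·(0.3988) = 4.916.

Step 5 — scale by n: T² = 5 · 4.916 = 24.5801.

T² ≈ 24.5801


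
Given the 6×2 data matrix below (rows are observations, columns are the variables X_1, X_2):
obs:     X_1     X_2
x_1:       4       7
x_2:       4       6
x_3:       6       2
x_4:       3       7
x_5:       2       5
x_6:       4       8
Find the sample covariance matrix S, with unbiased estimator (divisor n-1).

Step 1 — column means:
  mean(X_1) = (4 + 4 + 6 + 3 + 2 + 4) / 6 = 23/6 = 3.8333
  mean(X_2) = (7 + 6 + 2 + 7 + 5 + 8) / 6 = 35/6 = 5.8333

Step 2 — sample covariance S[i,j] = (1/(n-1)) · Σ_k (x_{k,i} - mean_i) · (x_{k,j} - mean_j), with n-1 = 5.
  S[X_1,X_1] = ((0.1667)·(0.1667) + (0.1667)·(0.1667) + (2.1667)·(2.1667) + (-0.8333)·(-0.8333) + (-1.8333)·(-1.8333) + (0.1667)·(0.1667)) / 5 = 8.8333/5 = 1.7667
  S[X_1,X_2] = ((0.1667)·(1.1667) + (0.1667)·(0.1667) + (2.1667)·(-3.8333) + (-0.8333)·(1.1667) + (-1.8333)·(-0.8333) + (0.1667)·(2.1667)) / 5 = -7.1667/5 = -1.4333
  S[X_2,X_2] = ((1.1667)·(1.1667) + (0.1667)·(0.1667) + (-3.8333)·(-3.8333) + (1.1667)·(1.1667) + (-0.8333)·(-0.8333) + (2.1667)·(2.1667)) / 5 = 22.8333/5 = 4.5667

S is symmetric (S[j,i] = S[i,j]). Assembling:

S = [[1.7667, -1.4333],
 [-1.4333, 4.5667]]


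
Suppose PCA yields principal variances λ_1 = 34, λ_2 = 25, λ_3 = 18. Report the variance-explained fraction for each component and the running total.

Step 1 — total variance = trace(Sigma) = Σ λ_i = 34 + 25 + 18 = 77.

Step 2 — fraction explained by component i = λ_i / Σ λ:
  PC1: 34/77 = 0.4416
  PC2: 25/77 = 0.3247
  PC3: 18/77 = 0.2338

Step 3 — cumulative fraction after k components = (λ_1 + ... + λ_k) / Σ λ:
  k = 1: 34/77 = 0.4416
  k = 2: (34 + 25)/77 = 59/77 = 0.7662
  k = 3: (34 + 25 + 18)/77 = 77/77 = 1

Summary (fraction, with percent):

explained: PC1 0.4416 (44.16%), PC2 0.3247 (32.47%), PC3 0.2338 (23.38%);  cumulative: 0.4416, 0.7662, 1


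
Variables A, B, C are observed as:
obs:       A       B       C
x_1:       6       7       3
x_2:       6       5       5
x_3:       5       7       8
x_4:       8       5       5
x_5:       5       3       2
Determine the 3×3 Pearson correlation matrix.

Step 1 — column means:
  mean(A) = (6 + 6 + 5 + 8 + 5) / 5 = 30/5 = 6
  mean(B) = (7 + 5 + 7 + 5 + 3) / 5 = 27/5 = 5.4
  mean(C) = (3 + 5 + 8 + 5 + 2) / 5 = 23/5 = 4.6

Step 2 — sample variances and covariances s[i,j] = (1/(n-1)) · Σ_k (x_{k,i} - mean_i) · (x_{k,j} - mean_j), with n-1 = 4:
  s[A,A] = ((0)·(0) + (0)·(0) + (-1)·(-1) + (2)·(2) + (-1)·(-1)) / 4 = 6/4 = 1.5
  s[A,B] = ((0)·(1.6) + (0)·(-0.4) + (-1)·(1.6) + (2)·(-0.4) + (-1)·(-2.4)) / 4 = 0/4 = 0
  s[A,C] = ((0)·(-1.6) + (0)·(0.4) + (-1)·(3.4) + (2)·(0.4) + (-1)·(-2.6)) / 4 = 0/4 = 0
  s[B,B] = ((1.6)·(1.6) + (-0.4)·(-0.4) + (1.6)·(1.6) + (-0.4)·(-0.4) + (-2.4)·(-2.4)) / 4 = 11.2/4 = 2.8
  s[B,C] = ((1.6)·(-1.6) + (-0.4)·(0.4) + (1.6)·(3.4) + (-0.4)·(0.4) + (-2.4)·(-2.6)) / 4 = 8.8/4 = 2.2
  s[C,C] = ((-1.6)·(-1.6) + (0.4)·(0.4) + (3.4)·(3.4) + (0.4)·(0.4) + (-2.6)·(-2.6)) / 4 = 21.2/4 = 5.3
  Sample standard deviations s_i = √(s[i,i]):
  s(A) = √(1.5) = 1.2247
  s(B) = √(2.8) = 1.6733
  s(C) = √(5.3) = 2.3022

Step 3 — r_{ij} = s_{ij} / (s_i · s_j):
  r[A,A] = 1 (diagonal).
  r[A,B] = 0 / (1.2247 · 1.6733) = 0 / 2.0494 = 0
  r[A,C] = 0 / (1.2247 · 2.3022) = 0 / 2.8196 = 0
  r[B,B] = 1 (diagonal).
  r[B,C] = 2.2 / (1.6733 · 2.3022) = 2.2 / 3.8523 = 0.5711
  r[C,C] = 1 (diagonal).

R is symmetric with unit diagonal. Assembling:

R = [[1, 0, 0],
 [0, 1, 0.5711],
 [0, 0.5711, 1]]


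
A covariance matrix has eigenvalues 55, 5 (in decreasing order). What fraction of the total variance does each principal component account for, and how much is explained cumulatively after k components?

Step 1 — total variance = trace(Sigma) = Σ λ_i = 55 + 5 = 60.

Step 2 — fraction explained by component i = λ_i / Σ λ:
  PC1: 55/60 = 0.9167
  PC2: 5/60 = 0.0833

Step 3 — cumulative fraction after k components = (λ_1 + ... + λ_k) / Σ λ:
  k = 1: 55/60 = 0.9167
  k = 2: (55 + 5)/60 = 60/60 = 1

Summary (fraction, with percent):

explained: PC1 0.9167 (91.67%), PC2 0.0833 (8.33%);  cumulative: 0.9167, 1


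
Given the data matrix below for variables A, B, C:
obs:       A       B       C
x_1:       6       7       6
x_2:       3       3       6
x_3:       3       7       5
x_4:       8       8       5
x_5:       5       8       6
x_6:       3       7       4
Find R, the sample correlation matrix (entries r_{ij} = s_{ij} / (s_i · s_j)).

Step 1 — column means:
  mean(A) = (6 + 3 + 3 + 8 + 5 + 3) / 6 = 28/6 = 4.6667
  mean(B) = (7 + 3 + 7 + 8 + 8 + 7) / 6 = 40/6 = 6.6667
  mean(C) = (6 + 6 + 5 + 5 + 6 + 4) / 6 = 32/6 = 5.3333

Step 2 — sample variances and covariances s[i,j] = (1/(n-1)) · Σ_k (x_{k,i} - mean_i) · (x_{k,j} - mean_j), with n-1 = 5:
  s[A,A] = ((1.3333)·(1.3333) + (-1.6667)·(-1.6667) + (-1.6667)·(-1.6667) + (3.3333)·(3.3333) + (0.3333)·(0.3333) + (-1.6667)·(-1.6667)) / 5 = 21.3333/5 = 4.2667
  s[A,B] = ((1.3333)·(0.3333) + (-1.6667)·(-3.6667) + (-1.6667)·(0.3333) + (3.3333)·(1.3333) + (0.3333)·(1.3333) + (-1.6667)·(0.3333)) / 5 = 10.3333/5 = 2.0667
  s[A,C] = ((1.3333)·(0.6667) + (-1.6667)·(0.6667) + (-1.6667)·(-0.3333) + (3.3333)·(-0.3333) + (0.3333)·(0.6667) + (-1.6667)·(-1.3333)) / 5 = 1.6667/5 = 0.3333
  s[B,B] = ((0.3333)·(0.3333) + (-3.6667)·(-3.6667) + (0.3333)·(0.3333) + (1.3333)·(1.3333) + (1.3333)·(1.3333) + (0.3333)·(0.3333)) / 5 = 17.3333/5 = 3.4667
  s[B,C] = ((0.3333)·(0.6667) + (-3.6667)·(0.6667) + (0.3333)·(-0.3333) + (1.3333)·(-0.3333) + (1.3333)·(0.6667) + (0.3333)·(-1.3333)) / 5 = -2.3333/5 = -0.4667
  s[C,C] = ((0.6667)·(0.6667) + (0.6667)·(0.6667) + (-0.3333)·(-0.3333) + (-0.3333)·(-0.3333) + (0.6667)·(0.6667) + (-1.3333)·(-1.3333)) / 5 = 3.3333/5 = 0.6667
  Sample standard deviations s_i = √(s[i,i]):
  s(A) = √(4.2667) = 2.0656
  s(B) = √(3.4667) = 1.8619
  s(C) = √(0.6667) = 0.8165

Step 3 — r_{ij} = s_{ij} / (s_i · s_j):
  r[A,A] = 1 (diagonal).
  r[A,B] = 2.0667 / (2.0656 · 1.8619) = 2.0667 / 3.8459 = 0.5374
  r[A,C] = 0.3333 / (2.0656 · 0.8165) = 0.3333 / 1.6865 = 0.1976
  r[B,B] = 1 (diagonal).
  r[B,C] = -0.4667 / (1.8619 · 0.8165) = -0.4667 / 1.5202 = -0.307
  r[C,C] = 1 (diagonal).

R is symmetric with unit diagonal. Assembling:

R = [[1, 0.5374, 0.1976],
 [0.5374, 1, -0.307],
 [0.1976, -0.307, 1]]


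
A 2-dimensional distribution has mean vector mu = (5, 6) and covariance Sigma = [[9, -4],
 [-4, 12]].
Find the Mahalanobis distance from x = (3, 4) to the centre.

Step 1 — centre the observation: (x - mu) = (-2, -2).

Step 2 — invert Sigma. det(Sigma) = 9·12 - (-4)² = 92.
  Sigma^{-1} = (1/det) · [[d, -b], [-b, a]] = [[0.1304, 0.0435],
 [0.0435, 0.0978]].

Step 3 — form the quadratic (x - mu)^T · Sigma^{-1} · (x - mu):
  Sigma^{-1} · (x - mu) = (-0.3478, -0.2826).
  (x - mu)^T · [Sigma^{-1} · (x - mu)] = (-2)·(-0.3478) + (-2)·(-0.2826) = 1.2609.

Step 4 — take square root: d = √(1.2609) ≈ 1.1229.

d(x, mu) = √(1.2609) ≈ 1.1229


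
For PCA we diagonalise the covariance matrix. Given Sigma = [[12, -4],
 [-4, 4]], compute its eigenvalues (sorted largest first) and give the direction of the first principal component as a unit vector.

Step 1 — characteristic polynomial of 2×2 Sigma:
  det(Sigma - λI) = λ² - trace · λ + det = 0.
  trace = 12 + 4 = 16, det = 12·4 - (-4)² = 32.
Step 2 — discriminant:
  Δ = trace² - 4·det = 256 - 128 = 128.
Step 3 — eigenvalues:
  λ = (trace ± √Δ)/2 = (16 ± 11.3137)/2,
  λ_1 = 13.6569,  λ_2 = 2.3431.

Step 4 — unit eigenvector for λ_1: solve (Sigma - λ_1 I)v = 0. First row:
  (12 - 13.6569)·v_x + (-4)·v_y = 0, i.e. (-1.6569)·v_x + (-4)·v_y = 0,
  so v ∝ (b, λ_1 - a) = (-4, 1.6569); multiply by -1 so the first entry is positive: u = (4, -1.6569).
  ||u|| = √((4)² + (-1.6569)²) = √(18.7452) ≈ 4.3296,
  v_1 = u/||u|| ≈ (0.9239, -0.3827) (||v_1|| = 1).

λ_1 = 13.6569,  λ_2 = 2.3431;  v_1 ≈ (0.9239, -0.3827)


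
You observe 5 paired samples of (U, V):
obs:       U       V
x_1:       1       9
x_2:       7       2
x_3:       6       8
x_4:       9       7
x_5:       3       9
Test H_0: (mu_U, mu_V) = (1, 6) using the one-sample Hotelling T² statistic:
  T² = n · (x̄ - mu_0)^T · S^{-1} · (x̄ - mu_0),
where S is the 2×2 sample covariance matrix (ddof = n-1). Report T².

Step 1 — sample mean vector:
  mean(U) = (1 + 7 + 6 + 9 + 3) / 5 = 26/5 = 5.2
  mean(V) = (9 + 2 + 8 + 7 + 9) / 5 = 35/5 = 7
  x̄ = (5.2, 7),  deviation x̄ - mu_0 = (5.2, 7) - (1, 6) = (4.2, 1).

Step 2 — sample covariance matrix, S[i,j] = (1/(n-1)) · Σ_k (x_{k,i} - mean_i) · (x_{k,j} - mean_j), divisor n-1 = 4:
  S[U,U] = ((-4.2)·(-4.2) + (1.8)·(1.8) + (0.8)·(0.8) + (3.8)·(3.8) + (-2.2)·(-2.2)) / 4 = 40.8/4 = 10.2
  S[U,V] = ((-4.2)·(2) + (1.8)·(-5) + (0.8)·(1) + (3.8)·(0) + (-2.2)·(2)) / 4 = -21/4 = -5.25
  S[V,V] = ((2)·(2) + (-5)·(-5) + (1)·(1) + (0)·(0) + (2)·(2)) / 4 = 34/4 = 8.5
  S = [[10.2, -5.25],
 [-5.25, 8.5]].

Step 3 — invert S. det(S) = 10.2·8.5 - (-5.25)² = 59.1375.
  S^{-1} = (1/det) · [[d, -b], [-b, a]] = [[0.1437, 0.0888],
 [0.0888, 0.1725]].

Step 4 — quadratic form (x̄ - mu_0)^T · S^{-1} · (x̄ - mu_0):
  S^{-1} · (x̄ - mu_0) = (0.6925, 0.5453),
  (x̄ - mu_0)^T · [...] = (4.2)·(0.6925) + (1)·(0.5453) = 3.4536.

Step 5 — scale by n: T² = 5 · 3.4536 = 17.2682.

T² ≈ 17.2682


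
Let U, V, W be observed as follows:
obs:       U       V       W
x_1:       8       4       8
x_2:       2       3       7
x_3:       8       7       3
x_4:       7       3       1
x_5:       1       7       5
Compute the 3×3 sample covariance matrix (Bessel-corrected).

Step 1 — column means:
  mean(U) = (8 + 2 + 8 + 7 + 1) / 5 = 26/5 = 5.2
  mean(V) = (4 + 3 + 7 + 3 + 7) / 5 = 24/5 = 4.8
  mean(W) = (8 + 7 + 3 + 1 + 5) / 5 = 24/5 = 4.8

Step 2 — sample covariance S[i,j] = (1/(n-1)) · Σ_k (x_{k,i} - mean_i) · (x_{k,j} - mean_j), with n-1 = 4.
  S[U,U] = ((2.8)·(2.8) + (-3.2)·(-3.2) + (2.8)·(2.8) + (1.8)·(1.8) + (-4.2)·(-4.2)) / 4 = 46.8/4 = 11.7
  S[U,V] = ((2.8)·(-0.8) + (-3.2)·(-1.8) + (2.8)·(2.2) + (1.8)·(-1.8) + (-4.2)·(2.2)) / 4 = -2.8/4 = -0.7
  S[U,W] = ((2.8)·(3.2) + (-3.2)·(2.2) + (2.8)·(-1.8) + (1.8)·(-3.8) + (-4.2)·(0.2)) / 4 = -10.8/4 = -2.7
  S[V,V] = ((-0.8)·(-0.8) + (-1.8)·(-1.8) + (2.2)·(2.2) + (-1.8)·(-1.8) + (2.2)·(2.2)) / 4 = 16.8/4 = 4.2
  S[V,W] = ((-0.8)·(3.2) + (-1.8)·(2.2) + (2.2)·(-1.8) + (-1.8)·(-3.8) + (2.2)·(0.2)) / 4 = -3.2/4 = -0.8
  S[W,W] = ((3.2)·(3.2) + (2.2)·(2.2) + (-1.8)·(-1.8) + (-3.8)·(-3.8) + (0.2)·(0.2)) / 4 = 32.8/4 = 8.2

S is symmetric (S[j,i] = S[i,j]). Assembling:

S = [[11.7, -0.7, -2.7],
 [-0.7, 4.2, -0.8],
 [-2.7, -0.8, 8.2]]


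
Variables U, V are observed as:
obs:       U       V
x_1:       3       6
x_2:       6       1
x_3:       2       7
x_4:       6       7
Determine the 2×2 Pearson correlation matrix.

Step 1 — column means:
  mean(U) = (3 + 6 + 2 + 6) / 4 = 17/4 = 4.25
  mean(V) = (6 + 1 + 7 + 7) / 4 = 21/4 = 5.25

Step 2 — sample variances and covariances s[i,j] = (1/(n-1)) · Σ_k (x_{k,i} - mean_i) · (x_{k,j} - mean_j), with n-1 = 3:
  s[U,U] = ((-1.25)·(-1.25) + (1.75)·(1.75) + (-2.25)·(-2.25) + (1.75)·(1.75)) / 3 = 12.75/3 = 4.25
  s[U,V] = ((-1.25)·(0.75) + (1.75)·(-4.25) + (-2.25)·(1.75) + (1.75)·(1.75)) / 3 = -9.25/3 = -3.0833
  s[V,V] = ((0.75)·(0.75) + (-4.25)·(-4.25) + (1.75)·(1.75) + (1.75)·(1.75)) / 3 = 24.75/3 = 8.25
  Sample standard deviations s_i = √(s[i,i]):
  s(U) = √(4.25) = 2.0616
  s(V) = √(8.25) = 2.8723

Step 3 — r_{ij} = s_{ij} / (s_i · s_j):
  r[U,U] = 1 (diagonal).
  r[U,V] = -3.0833 / (2.0616 · 2.8723) = -3.0833 / 5.9214 = -0.5207
  r[V,V] = 1 (diagonal).

R is symmetric with unit diagonal. Assembling:

R = [[1, -0.5207],
 [-0.5207, 1]]


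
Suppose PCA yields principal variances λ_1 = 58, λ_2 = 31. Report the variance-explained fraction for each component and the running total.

Step 1 — total variance = trace(Sigma) = Σ λ_i = 58 + 31 = 89.

Step 2 — fraction explained by component i = λ_i / Σ λ:
  PC1: 58/89 = 0.6517
  PC2: 31/89 = 0.3483

Step 3 — cumulative fraction after k components = (λ_1 + ... + λ_k) / Σ λ:
  k = 1: 58/89 = 0.6517
  k = 2: (58 + 31)/89 = 89/89 = 1

Summary (fraction, with percent):

explained: PC1 0.6517 (65.17%), PC2 0.3483 (34.83%);  cumulative: 0.6517, 1


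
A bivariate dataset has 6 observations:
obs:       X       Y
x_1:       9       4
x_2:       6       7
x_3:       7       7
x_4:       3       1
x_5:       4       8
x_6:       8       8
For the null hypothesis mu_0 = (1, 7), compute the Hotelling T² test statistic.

Step 1 — sample mean vector:
  mean(X) = (9 + 6 + 7 + 3 + 4 + 8) / 6 = 37/6 = 6.1667
  mean(Y) = (4 + 7 + 7 + 1 + 8 + 8) / 6 = 35/6 = 5.8333
  x̄ = (6.1667, 5.8333),  deviation x̄ - mu_0 = (6.1667, 5.8333) - (1, 7) = (5.1667, -1.1667).

Step 2 — sample covariance matrix, S[i,j] = (1/(n-1)) · Σ_k (x_{k,i} - mean_i) · (x_{k,j} - mean_j), divisor n-1 = 5:
  S[X,X] = ((2.8333)·(2.8333) + (-0.1667)·(-0.1667) + (0.8333)·(0.8333) + (-3.1667)·(-3.1667) + (-2.1667)·(-2.1667) + (1.8333)·(1.8333)) / 5 = 26.8333/5 = 5.3667
  S[X,Y] = ((2.8333)·(-1.8333) + (-0.1667)·(1.1667) + (0.8333)·(1.1667) + (-3.1667)·(-4.8333) + (-2.1667)·(2.1667) + (1.8333)·(2.1667)) / 5 = 10.1667/5 = 2.0333
  S[Y,Y] = ((-1.8333)·(-1.8333) + (1.1667)·(1.1667) + (1.1667)·(1.1667) + (-4.8333)·(-4.8333) + (2.1667)·(2.1667) + (2.1667)·(2.1667)) / 5 = 38.8333/5 = 7.7667
  S = [[5.3667, 2.0333],
 [2.0333, 7.7667]].

Step 3 — invert S. det(S) = 5.3667·7.7667 - (2.0333)² = 37.5467.
  S^{-1} = (1/det) · [[d, -b], [-b, a]] = [[0.2069, -0.0542],
 [-0.0542, 0.1429]].

Step 4 — quadratic form (x̄ - mu_0)^T · S^{-1} · (x̄ - mu_0):
  S^{-1} · (x̄ - mu_0) = (1.1319, -0.4466),
  (x̄ - mu_0)^T · [...] = (5.1667)·(1.1319) + (-1.1667)·(-0.4466) = 6.3693.

Step 5 — scale by n: T² = 6 · 6.3693 = 38.2156.

T² ≈ 38.2156


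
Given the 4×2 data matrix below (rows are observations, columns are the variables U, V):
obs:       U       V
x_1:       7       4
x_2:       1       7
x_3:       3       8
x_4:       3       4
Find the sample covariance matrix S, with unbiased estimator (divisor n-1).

Step 1 — column means:
  mean(U) = (7 + 1 + 3 + 3) / 4 = 14/4 = 3.5
  mean(V) = (4 + 7 + 8 + 4) / 4 = 23/4 = 5.75

Step 2 — sample covariance S[i,j] = (1/(n-1)) · Σ_k (x_{k,i} - mean_i) · (x_{k,j} - mean_j), with n-1 = 3.
  S[U,U] = ((3.5)·(3.5) + (-2.5)·(-2.5) + (-0.5)·(-0.5) + (-0.5)·(-0.5)) / 3 = 19/3 = 6.3333
  S[U,V] = ((3.5)·(-1.75) + (-2.5)·(1.25) + (-0.5)·(2.25) + (-0.5)·(-1.75)) / 3 = -9.5/3 = -3.1667
  S[V,V] = ((-1.75)·(-1.75) + (1.25)·(1.25) + (2.25)·(2.25) + (-1.75)·(-1.75)) / 3 = 12.75/3 = 4.25

S is symmetric (S[j,i] = S[i,j]). Assembling:

S = [[6.3333, -3.1667],
 [-3.1667, 4.25]]


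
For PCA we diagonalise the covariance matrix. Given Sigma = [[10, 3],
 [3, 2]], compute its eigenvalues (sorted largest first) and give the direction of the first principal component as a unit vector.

Step 1 — characteristic polynomial of 2×2 Sigma:
  det(Sigma - λI) = λ² - trace · λ + det = 0.
  trace = 10 + 2 = 12, det = 10·2 - (3)² = 11.
Step 2 — discriminant:
  Δ = trace² - 4·det = 144 - 44 = 100.
Step 3 — eigenvalues:
  λ = (trace ± √Δ)/2 = (12 ± 10)/2,
  λ_1 = 11,  λ_2 = 1.

Step 4 — unit eigenvector for λ_1: solve (Sigma - λ_1 I)v = 0. First row:
  (10 - 11)·v_x + (3)·v_y = 0, i.e. (-1)·v_x + (3)·v_y = 0,
  so v ∝ (b, λ_1 - a) = (3, 1) = u.
  ||u|| = √((3)² + (1)²) = √(10) ≈ 3.1623,
  v_1 = u/||u|| ≈ (0.9487, 0.3162) (||v_1|| = 1).

λ_1 = 11,  λ_2 = 1;  v_1 ≈ (0.9487, 0.3162)


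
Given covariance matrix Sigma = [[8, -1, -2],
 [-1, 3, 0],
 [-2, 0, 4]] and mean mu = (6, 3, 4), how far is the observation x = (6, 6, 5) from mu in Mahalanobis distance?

Step 1 — centre the observation: (x - mu) = (0, 3, 1).

Step 2 — invert Sigma (cofactor / det for 3×3, or solve directly):
  Sigma^{-1} = [[0.15, 0.05, 0.075],
 [0.05, 0.35, 0.025],
 [0.075, 0.025, 0.2875]].

Step 3 — form the quadratic (x - mu)^T · Sigma^{-1} · (x - mu):
  Sigma^{-1} · (x - mu) = (0.225, 1.075, 0.3625).
  (x - mu)^T · [Sigma^{-1} · (x - mu)] = (0)·(0.225) + (3)·(1.075) + (1)·(0.3625) = 3.5875.

Step 4 — take square root: d = √(3.5875) ≈ 1.8941.

d(x, mu) = √(3.5875) ≈ 1.8941


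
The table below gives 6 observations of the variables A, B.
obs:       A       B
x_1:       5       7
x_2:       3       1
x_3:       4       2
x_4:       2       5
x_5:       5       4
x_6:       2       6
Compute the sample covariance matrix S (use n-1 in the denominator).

Step 1 — column means:
  mean(A) = (5 + 3 + 4 + 2 + 5 + 2) / 6 = 21/6 = 3.5
  mean(B) = (7 + 1 + 2 + 5 + 4 + 6) / 6 = 25/6 = 4.1667

Step 2 — sample covariance S[i,j] = (1/(n-1)) · Σ_k (x_{k,i} - mean_i) · (x_{k,j} - mean_j), with n-1 = 5.
  S[A,A] = ((1.5)·(1.5) + (-0.5)·(-0.5) + (0.5)·(0.5) + (-1.5)·(-1.5) + (1.5)·(1.5) + (-1.5)·(-1.5)) / 5 = 9.5/5 = 1.9
  S[A,B] = ((1.5)·(2.8333) + (-0.5)·(-3.1667) + (0.5)·(-2.1667) + (-1.5)·(0.8333) + (1.5)·(-0.1667) + (-1.5)·(1.8333)) / 5 = 0.5/5 = 0.1
  S[B,B] = ((2.8333)·(2.8333) + (-3.1667)·(-3.1667) + (-2.1667)·(-2.1667) + (0.8333)·(0.8333) + (-0.1667)·(-0.1667) + (1.8333)·(1.8333)) / 5 = 26.8333/5 = 5.3667

S is symmetric (S[j,i] = S[i,j]). Assembling:

S = [[1.9, 0.1],
 [0.1, 5.3667]]


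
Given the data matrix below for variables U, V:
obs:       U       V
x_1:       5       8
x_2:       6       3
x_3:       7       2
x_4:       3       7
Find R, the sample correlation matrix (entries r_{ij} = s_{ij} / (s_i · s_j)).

Step 1 — column means:
  mean(U) = (5 + 6 + 7 + 3) / 4 = 21/4 = 5.25
  mean(V) = (8 + 3 + 2 + 7) / 4 = 20/4 = 5

Step 2 — sample variances and covariances s[i,j] = (1/(n-1)) · Σ_k (x_{k,i} - mean_i) · (x_{k,j} - mean_j), with n-1 = 3:
  s[U,U] = ((-0.25)·(-0.25) + (0.75)·(0.75) + (1.75)·(1.75) + (-2.25)·(-2.25)) / 3 = 8.75/3 = 2.9167
  s[U,V] = ((-0.25)·(3) + (0.75)·(-2) + (1.75)·(-3) + (-2.25)·(2)) / 3 = -12/3 = -4
  s[V,V] = ((3)·(3) + (-2)·(-2) + (-3)·(-3) + (2)·(2)) / 3 = 26/3 = 8.6667
  Sample standard deviations s_i = √(s[i,i]):
  s(U) = √(2.9167) = 1.7078
  s(V) = √(8.6667) = 2.9439

Step 3 — r_{ij} = s_{ij} / (s_i · s_j):
  r[U,U] = 1 (diagonal).
  r[U,V] = -4 / (1.7078 · 2.9439) = -4 / 5.0277 = -0.7956
  r[V,V] = 1 (diagonal).

R is symmetric with unit diagonal. Assembling:

R = [[1, -0.7956],
 [-0.7956, 1]]


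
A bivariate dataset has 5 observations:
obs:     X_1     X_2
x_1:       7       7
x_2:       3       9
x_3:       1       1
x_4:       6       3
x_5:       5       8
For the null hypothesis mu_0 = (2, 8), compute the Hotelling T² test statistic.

Step 1 — sample mean vector:
  mean(X_1) = (7 + 3 + 1 + 6 + 5) / 5 = 22/5 = 4.4
  mean(X_2) = (7 + 9 + 1 + 3 + 8) / 5 = 28/5 = 5.6
  x̄ = (4.4, 5.6),  deviation x̄ - mu_0 = (4.4, 5.6) - (2, 8) = (2.4, -2.4).

Step 2 — sample covariance matrix, S[i,j] = (1/(n-1)) · Σ_k (x_{k,i} - mean_i) · (x_{k,j} - mean_j), divisor n-1 = 4:
  S[X_1,X_1] = ((2.6)·(2.6) + (-1.4)·(-1.4) + (-3.4)·(-3.4) + (1.6)·(1.6) + (0.6)·(0.6)) / 4 = 23.2/4 = 5.8
  S[X_1,X_2] = ((2.6)·(1.4) + (-1.4)·(3.4) + (-3.4)·(-4.6) + (1.6)·(-2.6) + (0.6)·(2.4)) / 4 = 11.8/4 = 2.95
  S[X_2,X_2] = ((1.4)·(1.4) + (3.4)·(3.4) + (-4.6)·(-4.6) + (-2.6)·(-2.6) + (2.4)·(2.4)) / 4 = 47.2/4 = 11.8
  S = [[5.8, 2.95],
 [2.95, 11.8]].

Step 3 — invert S. det(S) = 5.8·11.8 - (2.95)² = 59.7375.
  S^{-1} = (1/det) · [[d, -b], [-b, a]] = [[0.1975, -0.0494],
 [-0.0494, 0.0971]].

Step 4 — quadratic form (x̄ - mu_0)^T · S^{-1} · (x̄ - mu_0):
  S^{-1} · (x̄ - mu_0) = (0.5926, -0.3515),
  (x̄ - mu_0)^T · [...] = (2.4)·(0.5926) + (-2.4)·(-0.3515) = 2.2659.

Step 5 — scale by n: T² = 5 · 2.2659 = 11.3296.

T² ≈ 11.3296


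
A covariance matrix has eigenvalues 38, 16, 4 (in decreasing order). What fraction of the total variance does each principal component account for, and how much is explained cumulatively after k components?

Step 1 — total variance = trace(Sigma) = Σ λ_i = 38 + 16 + 4 = 58.

Step 2 — fraction explained by component i = λ_i / Σ λ:
  PC1: 38/58 = 0.6552
  PC2: 16/58 = 0.2759
  PC3: 4/58 = 0.069

Step 3 — cumulative fraction after k components = (λ_1 + ... + λ_k) / Σ λ:
  k = 1: 38/58 = 0.6552
  k = 2: (38 + 16)/58 = 54/58 = 0.931
  k = 3: (38 + 16 + 4)/58 = 58/58 = 1

Summary (fraction, with percent):

explained: PC1 0.6552 (65.52%), PC2 0.2759 (27.59%), PC3 0.069 (6.9%);  cumulative: 0.6552, 0.931, 1


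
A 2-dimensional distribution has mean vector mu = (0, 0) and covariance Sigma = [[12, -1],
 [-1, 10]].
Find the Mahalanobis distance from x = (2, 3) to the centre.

Step 1 — centre the observation: (x - mu) = (2, 3).

Step 2 — invert Sigma. det(Sigma) = 12·10 - (-1)² = 119.
  Sigma^{-1} = (1/det) · [[d, -b], [-b, a]] = [[0.084, 0.0084],
 [0.0084, 0.1008]].

Step 3 — form the quadratic (x - mu)^T · Sigma^{-1} · (x - mu):
  Sigma^{-1} · (x - mu) = (0.1933, 0.3193).
  (x - mu)^T · [Sigma^{-1} · (x - mu)] = (2)·(0.1933) + (3)·(0.3193) = 1.3445.

Step 4 — take square root: d = √(1.3445) ≈ 1.1595.

d(x, mu) = √(1.3445) ≈ 1.1595


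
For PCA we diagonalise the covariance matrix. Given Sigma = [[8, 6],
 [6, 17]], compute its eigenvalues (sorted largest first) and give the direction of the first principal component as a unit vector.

Step 1 — characteristic polynomial of 2×2 Sigma:
  det(Sigma - λI) = λ² - trace · λ + det = 0.
  trace = 8 + 17 = 25, det = 8·17 - (6)² = 100.
Step 2 — discriminant:
  Δ = trace² - 4·det = 625 - 400 = 225.
Step 3 — eigenvalues:
  λ = (trace ± √Δ)/2 = (25 ± 15)/2,
  λ_1 = 20,  λ_2 = 5.

Step 4 — unit eigenvector for λ_1: solve (Sigma - λ_1 I)v = 0. First row:
  (8 - 20)·v_x + (6)·v_y = 0, i.e. (-12)·v_x + (6)·v_y = 0,
  so v ∝ (b, λ_1 - a) = (6, 12) = u.
  ||u|| = √((6)² + (12)²) = √(180) ≈ 13.4164,
  v_1 = u/||u|| ≈ (0.4472, 0.8944) (||v_1|| = 1).

λ_1 = 20,  λ_2 = 5;  v_1 ≈ (0.4472, 0.8944)


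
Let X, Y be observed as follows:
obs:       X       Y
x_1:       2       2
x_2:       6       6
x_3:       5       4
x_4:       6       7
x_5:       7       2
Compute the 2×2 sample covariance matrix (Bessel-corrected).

Step 1 — column means:
  mean(X) = (2 + 6 + 5 + 6 + 7) / 5 = 26/5 = 5.2
  mean(Y) = (2 + 6 + 4 + 7 + 2) / 5 = 21/5 = 4.2

Step 2 — sample covariance S[i,j] = (1/(n-1)) · Σ_k (x_{k,i} - mean_i) · (x_{k,j} - mean_j), with n-1 = 4.
  S[X,X] = ((-3.2)·(-3.2) + (0.8)·(0.8) + (-0.2)·(-0.2) + (0.8)·(0.8) + (1.8)·(1.8)) / 4 = 14.8/4 = 3.7
  S[X,Y] = ((-3.2)·(-2.2) + (0.8)·(1.8) + (-0.2)·(-0.2) + (0.8)·(2.8) + (1.8)·(-2.2)) / 4 = 6.8/4 = 1.7
  S[Y,Y] = ((-2.2)·(-2.2) + (1.8)·(1.8) + (-0.2)·(-0.2) + (2.8)·(2.8) + (-2.2)·(-2.2)) / 4 = 20.8/4 = 5.2

S is symmetric (S[j,i] = S[i,j]). Assembling:

S = [[3.7, 1.7],
 [1.7, 5.2]]


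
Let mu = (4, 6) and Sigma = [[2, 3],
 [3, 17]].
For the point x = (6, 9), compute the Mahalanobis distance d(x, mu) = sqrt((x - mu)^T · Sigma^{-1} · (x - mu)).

Step 1 — centre the observation: (x - mu) = (2, 3).

Step 2 — invert Sigma. det(Sigma) = 2·17 - (3)² = 25.
  Sigma^{-1} = (1/det) · [[d, -b], [-b, a]] = [[0.68, -0.12],
 [-0.12, 0.08]].

Step 3 — form the quadratic (x - mu)^T · Sigma^{-1} · (x - mu):
  Sigma^{-1} · (x - mu) = (1, 0).
  (x - mu)^T · [Sigma^{-1} · (x - mu)] = (2)·(1) + (3)·(0) = 2.

Step 4 — take square root: d = √(2) ≈ 1.4142.

d(x, mu) = √(2) ≈ 1.4142
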